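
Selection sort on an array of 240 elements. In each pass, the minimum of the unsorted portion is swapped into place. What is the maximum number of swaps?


Selection sort performs one swap per pass:
  Pass 1: find min in positions 0 to 239, swap with position 0
  Pass 2: find min in positions 1 to 239, swap with position 1
  Pass 3: find min in positions 2 to 239, swap with position 2
  Pass 4: find min in positions 3 to 239, swap with position 3
  Pass 5: find min in positions 4 to 239, swap with position 4
  ... (234 more passes)
Total passes (and swaps) = n - 1 = 240 - 1 = 239


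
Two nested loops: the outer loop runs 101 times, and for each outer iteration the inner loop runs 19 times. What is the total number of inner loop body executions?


Outer loop: 101 iterations
Inner loop: 19 iterations per outer iteration
Total = 101 * 19 = 1919


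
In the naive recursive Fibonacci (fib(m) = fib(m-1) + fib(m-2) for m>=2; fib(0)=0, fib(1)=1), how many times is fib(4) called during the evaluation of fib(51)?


Let N(m) = number of times fib(m) is called while evaluating fib(51).
N(51) = 1 (the initial call).
N(50) = 1 (only fib(51) calls it).
For 1 <= m <= 49: fib(m) is called by fib(m+1) and fib(m+2), so
  N(m) = N(m+1) + N(m+2).
fib(0) is called only by fib(2), so N(0) = N(2).
Walk down from m=51:
  N(51)=1, N(50)=1, N(49)=2, N(48)=3, N(47)=5, N(46)=8, N(45)=13, N(44)=21, N(43)=34, N(42)=55, N(41)=89, N(40)=144, N(39)=233, N(38)=377, N(37)=610, N(36)=987, N(35)=1597, N(34)=2584, N(33)=4181, N(32)=6765, N(31)=10946, N(30)=17711, N(29)=28657, N(28)=46368, N(27)=75025, N(26)=121393, N(25)=196418, N(24)=317811, N(23)=514229, N(22)=832040, N(21)=1346269, N(20)=2178309, N(19)=3524578, N(18)=5702887, N(17)=9227465, N(16)=14930352, N(15)=24157817, N(14)=39088169, N(13)=63245986, N(12)=102334155, N(11)=165580141, N(10)=267914296, N(9)=433494437, N(8)=701408733, N(7)=1134903170, N(6)=1836311903, N(5)=2971215073, N(4)=4807526976
N(4) = 4807526976


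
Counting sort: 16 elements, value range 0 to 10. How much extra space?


n = 16 (output array)
k = 11 (count array for 11 distinct values)
Extra space = 16 + 11 = 27


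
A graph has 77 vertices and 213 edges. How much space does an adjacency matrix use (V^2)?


Adjacency matrix: V x V grid of entries
Space = V^2 = 77^2 = 77 * 77 = 5929


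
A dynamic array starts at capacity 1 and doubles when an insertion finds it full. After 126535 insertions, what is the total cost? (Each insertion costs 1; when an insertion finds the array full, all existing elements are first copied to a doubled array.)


Insertion cost: 126535 (one per element)
Resizes occur just before inserting elements 2, 3, 5, 9, ...
Elements copied at each resize: 1 + 2 + 4 + 8 + 16 + 32 + 64 + 128 + 256 + 512 + 1024 + 2048 + 4096 + 8192 + 16384 + 32768 + 65536
Sum of copies = 131071 (geometric series: 2^k - 1)
Total = 126535 + 131071 = 257606


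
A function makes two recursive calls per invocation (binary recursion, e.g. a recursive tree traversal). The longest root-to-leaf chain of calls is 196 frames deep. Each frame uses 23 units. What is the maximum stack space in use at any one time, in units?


Binary recursion: the two calls run one after the other, so only one root-to-leaf chain of frames is on the stack at a time.
Maximum depth (longest chain) = 196 frames
Each frame = 23 units
Max stack space = 196 * 23 = 4508


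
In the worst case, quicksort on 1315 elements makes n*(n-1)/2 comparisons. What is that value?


Sum of comparisons per partition:
1314 + 1313 + ... + 1 + 0
= 1315 * (1315 - 1) / 2
= 1315 * 1314 / 2
= 863955


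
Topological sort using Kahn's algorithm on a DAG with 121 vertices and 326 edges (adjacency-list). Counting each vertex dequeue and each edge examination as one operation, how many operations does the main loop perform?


Kahn's algorithm:
  1. Compute in-degrees: O(V + E)
  2. Process queue: each vertex dequeued once (O(V))
     each edge examined once (O(E))
Total = V + E = 121 + 326 = 447


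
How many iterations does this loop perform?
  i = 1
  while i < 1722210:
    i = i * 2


The loop variable doubles each iteration:
i = 1 -> 2 -> 4 -> 8 -> 16 -> 32 -> 64 -> 128 -> 256 -> 512 -> 1024 -> 2048 -> 4096 -> 8192 -> 16384 -> 32768 -> 65536 -> 131072 -> 262144 -> 524288 -> 1048576 -> 2097152 (stop, 2097152 >= 1722210)
Number of doublings = ceil(log2(1722210)) = 21


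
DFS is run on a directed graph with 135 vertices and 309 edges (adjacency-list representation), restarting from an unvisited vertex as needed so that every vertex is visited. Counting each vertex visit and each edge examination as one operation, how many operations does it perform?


A full DFS traversal processes each vertex exactly once (push/pop on stack).
Each directed edge is examined once.
V = 135, E = 309
V + E = 444


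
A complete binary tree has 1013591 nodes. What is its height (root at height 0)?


In a complete binary tree, level k holds nodes 2^k .. 2^(k+1)-1 (1-indexed).
Height = floor(log2(n)) = floor(log2(1013591)) = 19
Check: 2^19 = 524288 <= 1013591 < 1048576 = 2^20


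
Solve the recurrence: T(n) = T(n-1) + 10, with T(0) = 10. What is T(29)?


Unrolling the recurrence:
T(29) = T(28) + 10
       = T(27) + 10 + 10
       = T(26) + 10*3
       ...
       = T(0) + 10*29
       = 10 + 290 = 300


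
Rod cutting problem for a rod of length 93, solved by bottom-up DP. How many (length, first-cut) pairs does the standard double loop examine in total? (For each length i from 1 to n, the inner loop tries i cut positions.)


For each subproblem length i = 1..93, the inner loop considers i possible first cuts.
Total = 1 + 2 + ... + 93
= 93*(93+1)/2
= 93*94/2 = 4371


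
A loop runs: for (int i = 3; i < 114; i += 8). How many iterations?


Loop starts at i = 3, increments by 8, stops when i >= 114.
Number of iterations = ceil((114 - 3) / 8)
= ceil(111 / 8)
= 14


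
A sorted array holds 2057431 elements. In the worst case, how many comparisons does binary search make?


Halving sequence: 2057431 -> 1028715 -> 514357 -> 257178 -> 128589 -> 64294 -> 32147 -> 16073 -> 8036 -> 4018 -> 2009 -> 1004 -> 502 -> 251 -> 125 -> 62 -> 31 -> 15 -> 7 -> 3 -> 1
Number of halvings = 20
Max comparisons = 20 + 1 = 21


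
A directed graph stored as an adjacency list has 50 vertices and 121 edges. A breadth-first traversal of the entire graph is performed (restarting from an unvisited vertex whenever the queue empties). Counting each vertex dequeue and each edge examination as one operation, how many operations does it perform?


A full BFS traversal dequeues each vertex once and examines each edge once.
Vertex visits: 50
Edge visits: 121
V + E = 50 + 121 = 171


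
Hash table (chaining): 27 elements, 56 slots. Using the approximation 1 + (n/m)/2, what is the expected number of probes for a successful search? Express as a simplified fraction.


Computing expected probes:
alpha = 27/56
= 1 + alpha/2
= 1 + 27/(2*56)
= (2*56 + 27) / (2*56)
= 139/112


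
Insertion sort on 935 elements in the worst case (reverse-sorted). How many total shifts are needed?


In the worst case (reverse-sorted), each element shifts past all previous:
  Element 1: 1 shifts
  Element 2: 2 shifts
  Element 3: 3 shifts
  Element 4: 4 shifts
  Element 5: 5 shifts
  ...
  Element 934: 934 shifts
Total = 1 + 2 + ... + 934
= 935*(935-1)/2 = 436645


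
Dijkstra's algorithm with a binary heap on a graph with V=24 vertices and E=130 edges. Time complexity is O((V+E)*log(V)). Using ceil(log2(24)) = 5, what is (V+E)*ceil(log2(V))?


Dijkstra with a binary heap: each vertex is extracted once, each edge may relax once.
Each heap operation costs O(log V).
V + E = 24 + 130 = 154
ceil(log2(24)) = 5 (since 2^4 = 16 < 24 <= 32 = 2^5)
Total heap work = (V+E) * ceil(log2(V)) = 154 * 5 = 770


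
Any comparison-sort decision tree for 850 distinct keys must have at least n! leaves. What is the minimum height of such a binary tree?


A binary decision tree of height h has at most 2^h leaves and needs at least n! of them, so h >= ceil(log2(n!)).
850! is far too large to multiply out, so use Stirling's series:
  ln(n!) ~ n ln n - n + (1/2) ln(2 pi n) + 1/(12n)  (error below 1/(360 n^3), negligible here)
  ln(850) = 6.7452363
  n ln n = 850 * 6.7452363 = 5733.4509
  (1/2) ln(2 pi * 850) = (1/2) ln(5340.7075) = 4.2916
  1/(12*850) = 0.0001
  ln(850!) ~ 5733.4509 - 850 + 4.2916 + 0.0001 = 4887.7426
Convert to base 2: log2(850!) = 4887.7426 / ln 2 = 4887.7426 / 0.69314718 = 7051.5220
ceil(7051.5220) = 7052


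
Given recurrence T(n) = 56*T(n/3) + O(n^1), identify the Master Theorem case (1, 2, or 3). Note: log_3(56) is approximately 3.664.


Master Theorem parameters: a=56, b=3, c=1
log_b(a) = 3.664
Compare b^c with a: 3^1 = 3 < 56, so c < log_b(a).
Comparing c=1 vs log_b(a)=3.664:
1 < 3.664 => Case 1
Result: T(n) = O(n^(log_3 56)) ~ O(n^3.664)
Master Theorem case = 1


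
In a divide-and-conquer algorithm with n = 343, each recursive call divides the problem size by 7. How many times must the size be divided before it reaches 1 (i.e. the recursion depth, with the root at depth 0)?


Number of divisions = log_7(343)
Sizes: 343 -> 49 -> 7 -> 1 (3 divisions)
Recursion depth = 3


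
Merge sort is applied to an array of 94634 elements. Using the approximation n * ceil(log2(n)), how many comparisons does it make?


Merge sort divides the array into halves recursively.
Number of levels = ceil(log2(94634)) = 17
At each level, approximately n = 94634 comparisons are needed for merging.
Total comparisons ~ n * ceil(log2(n)) = 94634 * 17 = 1608778


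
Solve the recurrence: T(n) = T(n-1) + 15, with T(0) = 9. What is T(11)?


Unrolling the recurrence:
T(11) = T(10) + 15
       = T(9) + 15 + 15
       = T(8) + 15*3
       ...
       = T(0) + 15*11
       = 9 + 165 = 174


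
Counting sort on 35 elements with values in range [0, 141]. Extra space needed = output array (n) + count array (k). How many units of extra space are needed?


Output array size: 35 (to store sorted result)
Count array size: 142 (one slot per possible value, range 0 to 141)
Total extra space = 35 + 142 = 177


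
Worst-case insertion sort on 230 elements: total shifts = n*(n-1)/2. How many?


Sum of shifts = 1 + 2 + 3 + ... + 229
= 230 * 229 / 2
= 52670 / 2
= 26335


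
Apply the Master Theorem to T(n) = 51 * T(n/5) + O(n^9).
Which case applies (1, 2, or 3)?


The Master Theorem: T(n) = a*T(n/b) + O(n^c)
  a = 51, b = 5, c = 9
log_b(a) = log_5(51) ~ 2.443
Compare b^c with a: 5^9 = 1953125 > 51, so c > log_b(a).
Since c > log_b(a), Case 3 applies.
T(n) = O(n^9)
Master Theorem case = 3


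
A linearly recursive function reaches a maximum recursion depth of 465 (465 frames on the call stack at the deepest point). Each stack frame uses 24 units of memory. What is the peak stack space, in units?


Maximum recursion depth = 465 frames
Memory per frame = 24 units
Total stack space = depth * frame_size
= 465 * 24 = 11160


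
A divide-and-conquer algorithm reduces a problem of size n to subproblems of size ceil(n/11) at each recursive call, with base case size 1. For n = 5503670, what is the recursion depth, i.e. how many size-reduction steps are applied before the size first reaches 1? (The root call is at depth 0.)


Each step divides the size by 11 (rounding up); after k steps the size is ceil(n/11^k), which equals 1 exactly when 11^k >= n.
So the depth is the smallest k with 11^k >= 5503670, i.e. ceil(log_11(5503670)).
11^6 = 1771561 < 5503670 <= 19487171 = 11^7
Recursion depth = 7


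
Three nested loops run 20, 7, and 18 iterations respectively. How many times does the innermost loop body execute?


Loop 1 (outermost): 20 iterations
Loop 2 (middle): 7 iterations per outer
Loop 3 (innermost): 18 iterations per middle
Total = 20 * 7 * 18 = 2520


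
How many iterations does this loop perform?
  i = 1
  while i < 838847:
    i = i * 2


The loop variable doubles each iteration:
i = 1 -> 2 -> 4 -> 8 -> 16 -> 32 -> 64 -> 128 -> 256 -> 512 -> 1024 -> 2048 -> 4096 -> 8192 -> 16384 -> 32768 -> 65536 -> 131072 -> 262144 -> 524288 -> 1048576 (stop, 1048576 >= 838847)
Number of doublings = ceil(log2(838847)) = 20


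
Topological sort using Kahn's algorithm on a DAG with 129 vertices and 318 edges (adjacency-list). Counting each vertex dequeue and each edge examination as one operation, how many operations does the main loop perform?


Kahn's algorithm:
  1. Compute in-degrees: O(V + E)
  2. Process queue: each vertex dequeued once (O(V))
     each edge examined once (O(E))
Total = V + E = 129 + 318 = 447


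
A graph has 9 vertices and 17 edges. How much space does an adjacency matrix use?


Adjacency matrix: V x V grid of entries
Space = V^2 = 9^2 = 9 * 9 = 81


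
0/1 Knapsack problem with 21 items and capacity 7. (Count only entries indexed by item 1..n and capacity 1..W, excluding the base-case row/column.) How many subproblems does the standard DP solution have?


The DP table is indexed by (item, capacity).
Rows: 21 items
Columns: 7 capacity values (1 to W)
Total subproblems = 21 * 7 = 147


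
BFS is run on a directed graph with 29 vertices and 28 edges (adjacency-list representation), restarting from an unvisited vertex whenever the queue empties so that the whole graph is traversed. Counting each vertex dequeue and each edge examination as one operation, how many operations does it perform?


A full BFS traversal dequeues each vertex exactly once and examines each directed edge exactly once.
V = 29 (vertex processing cost)
E = 28 (edge examination cost)
Total operations proportional to V + E = 29 + 28 = 57


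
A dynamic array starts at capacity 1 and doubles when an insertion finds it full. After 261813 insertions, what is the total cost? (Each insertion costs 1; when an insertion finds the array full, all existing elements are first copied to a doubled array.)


Insertion cost: 261813 (one per element)
Resizes occur just before inserting elements 2, 3, 5, 9, ...
Elements copied at each resize: 1 + 2 + 4 + 8 + 16 + 32 + 64 + 128 + 256 + 512 + 1024 + 2048 + 4096 + 8192 + 16384 + 32768 + 65536 + 131072
Sum of copies = 262143 (geometric series: 2^k - 1)
Total = 261813 + 262143 = 523956


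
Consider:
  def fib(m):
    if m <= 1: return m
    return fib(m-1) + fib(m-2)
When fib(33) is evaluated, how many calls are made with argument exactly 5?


Let N(m) = number of times fib(m) is called while evaluating fib(33).
N(33) = 1 (the initial call).
N(32) = 1 (only fib(33) calls it).
For 1 <= m <= 31: fib(m) is called by fib(m+1) and fib(m+2), so
  N(m) = N(m+1) + N(m+2).
fib(0) is called only by fib(2), so N(0) = N(2).
Walk down from m=33:
  N(33)=1, N(32)=1, N(31)=2, N(30)=3, N(29)=5, N(28)=8, N(27)=13, N(26)=21, N(25)=34, N(24)=55, N(23)=89, N(22)=144, N(21)=233, N(20)=377, N(19)=610, N(18)=987, N(17)=1597, N(16)=2584, N(15)=4181, N(14)=6765, N(13)=10946, N(12)=17711, N(11)=28657, N(10)=46368, N(9)=75025, N(8)=121393, N(7)=196418, N(6)=317811, N(5)=514229
N(5) = 514229


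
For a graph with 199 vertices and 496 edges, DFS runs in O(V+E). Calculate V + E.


A full DFS traversal visits each vertex once and examines each edge once.
V = 199
E = 496
Sum = 199 + 496 = 695


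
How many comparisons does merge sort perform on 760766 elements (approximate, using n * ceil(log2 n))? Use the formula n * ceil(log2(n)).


Recursion depth: ceil(log2(760766)) = 20
Each recursion level merges n = 760766 elements
Total = 760766 * 20 = 15215320


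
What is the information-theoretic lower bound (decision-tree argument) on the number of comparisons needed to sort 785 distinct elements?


A binary decision tree of height h has at most 2^h leaves and needs at least n! of them, so h >= ceil(log2(n!)).
785! is far too large to multiply out, so use Stirling's series:
  ln(n!) ~ n ln n - n + (1/2) ln(2 pi n) + 1/(12n)  (error below 1/(360 n^3), negligible here)
  ln(785) = 6.6656837
  n ln n = 785 * 6.6656837 = 5232.5617
  (1/2) ln(2 pi * 785) = (1/2) ln(4932.3005) = 4.2518
  1/(12*785) = 0.0001
  ln(785!) ~ 5232.5617 - 785 + 4.2518 + 0.0001 = 4451.8136
Convert to base 2: log2(785!) = 4451.8136 / ln 2 = 4451.8136 / 0.69314718 = 6422.6094
ceil(6422.6094) = 6423


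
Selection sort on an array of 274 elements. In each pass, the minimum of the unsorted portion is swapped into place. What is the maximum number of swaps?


Selection sort performs one swap per pass:
  Pass 1: find min in positions 0 to 273, swap with position 0
  Pass 2: find min in positions 1 to 273, swap with position 1
  Pass 3: find min in positions 2 to 273, swap with position 2
  Pass 4: find min in positions 3 to 273, swap with position 3
  Pass 5: find min in positions 4 to 273, swap with position 4
  ... (268 more passes)
Total passes (and swaps) = n - 1 = 274 - 1 = 273


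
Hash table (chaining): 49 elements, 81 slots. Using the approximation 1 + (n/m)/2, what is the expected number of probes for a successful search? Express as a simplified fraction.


Computing expected probes:
alpha = 49/81
= 1 + alpha/2
= 1 + 49/(2*81)
= (2*81 + 49) / (2*81)
= 211/162


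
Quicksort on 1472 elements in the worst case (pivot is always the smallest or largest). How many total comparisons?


In the worst case, each partition step picks the worst pivot:
  Partition 1: 1471 comparisons (n-1 elements to compare)
  Partition 2: 1470 comparisons
  Partition 3: 1469 comparisons
  Partition 4: 1468 comparisons
  Partition 5: 1467 comparisons
  ...
  Last partition: 0 comparisons
Total = (n-1) + (n-2) + ... + 1 + 0 = n*(n-1)/2
= 1472*1471/2 = 1082656


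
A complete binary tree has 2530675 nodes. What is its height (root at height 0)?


In a complete binary tree, level k holds nodes 2^k .. 2^(k+1)-1 (1-indexed).
Height = floor(log2(n)) = floor(log2(2530675)) = 21
Check: 2^21 = 2097152 <= 2530675 < 4194304 = 2^22


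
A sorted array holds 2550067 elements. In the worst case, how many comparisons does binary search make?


Halving sequence: 2550067 -> 1275033 -> 637516 -> 318758 -> 159379 -> 79689 -> 39844 -> 19922 -> 9961 -> 4980 -> 2490 -> 1245 -> 622 -> 311 -> 155 -> 77 -> 38 -> 19 -> 9 -> 4 -> 2 -> 1
Number of halvings = 21
Max comparisons = 21 + 1 = 22


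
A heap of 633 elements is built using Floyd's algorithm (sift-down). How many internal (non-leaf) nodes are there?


Leaf nodes occupy roughly half the array.
Sift-down is called for each internal node, starting from the last one.
Internal nodes = floor(n/2) = floor(633/2) = 316


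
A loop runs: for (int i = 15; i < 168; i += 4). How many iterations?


Loop starts at i = 15, increments by 4, stops when i >= 168.
Number of iterations = ceil((168 - 15) / 4)
= ceil(153 / 4)
= 39


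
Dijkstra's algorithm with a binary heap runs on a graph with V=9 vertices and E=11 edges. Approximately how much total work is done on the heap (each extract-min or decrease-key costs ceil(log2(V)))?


Dijkstra with a binary heap: each vertex is extracted once, each edge may relax once.
Each heap operation costs O(log V).
V + E = 9 + 11 = 20
ceil(log2(9)) = 4 (since 2^3 = 8 < 9 <= 16 = 2^4)
Total heap work = (V+E) * ceil(log2(V)) = 20 * 4 = 80


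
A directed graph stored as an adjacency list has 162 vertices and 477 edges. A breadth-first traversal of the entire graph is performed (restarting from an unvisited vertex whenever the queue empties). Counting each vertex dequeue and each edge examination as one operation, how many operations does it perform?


A full BFS traversal dequeues each vertex once and examines each edge once.
Vertex visits: 162
Edge visits: 477
V + E = 162 + 477 = 639


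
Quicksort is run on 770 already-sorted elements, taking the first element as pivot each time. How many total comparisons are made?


Sum of comparisons per partition:
769 + 768 + ... + 1 + 0
= 770 * (770 - 1) / 2
= 770 * 769 / 2
= 296065


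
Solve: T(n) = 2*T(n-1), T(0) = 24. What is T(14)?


Unrolling:
T(14) = 2*T(13) = 2^2*T(12) = ... = 2^14*T(0)
= 2^14 * 24
= 16384 * 24 = 393216


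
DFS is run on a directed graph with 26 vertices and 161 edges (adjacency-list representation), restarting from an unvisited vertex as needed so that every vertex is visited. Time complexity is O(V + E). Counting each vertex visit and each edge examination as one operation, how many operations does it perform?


A full DFS traversal processes each vertex exactly once (push/pop on stack).
Each directed edge is examined once.
V = 26, E = 161
V + E = 187


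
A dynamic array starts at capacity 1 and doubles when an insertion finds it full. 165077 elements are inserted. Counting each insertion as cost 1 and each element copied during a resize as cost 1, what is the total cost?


n = 165077
Insertion costs: 165077
Resizes copy 1, 2, 4, ... up to the largest power of 2 that is <= n-1 = 165076, i.e. 131072.
Copy costs = 1 + 2 + 4 + 8 + 16 + 32 + 64 + 128 + 256 + 512 + 1024 + 2048 + 4096 + 8192 + 16384 + 32768 + 65536 + 131072 = 262143
Total = 165077 + 262143 = 427220


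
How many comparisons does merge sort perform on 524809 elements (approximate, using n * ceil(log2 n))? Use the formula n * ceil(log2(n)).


Recursion depth: ceil(log2(524809)) = 20
Each recursion level merges n = 524809 elements
Total = 524809 * 20 = 10496180


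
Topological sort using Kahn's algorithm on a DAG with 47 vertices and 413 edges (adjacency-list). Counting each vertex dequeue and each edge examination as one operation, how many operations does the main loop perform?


Kahn's algorithm:
  1. Compute in-degrees: O(V + E)
  2. Process queue: each vertex dequeued once (O(V))
     each edge examined once (O(E))
Total = V + E = 47 + 413 = 460


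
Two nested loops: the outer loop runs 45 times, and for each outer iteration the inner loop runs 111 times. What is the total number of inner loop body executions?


Outer loop: 45 iterations
Inner loop: 111 iterations per outer iteration
Total = 45 * 111 = 4995


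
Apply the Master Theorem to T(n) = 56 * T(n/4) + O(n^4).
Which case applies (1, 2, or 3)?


The Master Theorem: T(n) = a*T(n/b) + O(n^c)
  a = 56, b = 4, c = 4
log_b(a) = log_4(56) ~ 2.904
Compare b^c with a: 4^4 = 256 > 56, so c > log_b(a).
Since c > log_b(a), Case 3 applies.
T(n) = O(n^4)
Master Theorem case = 3


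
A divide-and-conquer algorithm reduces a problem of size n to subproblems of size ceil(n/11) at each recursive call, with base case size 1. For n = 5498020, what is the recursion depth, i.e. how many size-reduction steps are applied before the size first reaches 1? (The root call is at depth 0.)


Each step divides the size by 11 (rounding up); after k steps the size is ceil(n/11^k), which equals 1 exactly when 11^k >= n.
So the depth is the smallest k with 11^k >= 5498020, i.e. ceil(log_11(5498020)).
11^6 = 1771561 < 5498020 <= 19487171 = 11^7
Recursion depth = 7


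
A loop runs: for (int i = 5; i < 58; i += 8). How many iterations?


Loop starts at i = 5, increments by 8, stops when i >= 58.
Number of iterations = ceil((58 - 5) / 8)
= ceil(53 / 8)
= 7


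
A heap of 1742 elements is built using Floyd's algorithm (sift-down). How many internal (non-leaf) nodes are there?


Leaf nodes occupy roughly half the array.
Sift-down is called for each internal node, starting from the last one.
Internal nodes = floor(n/2) = floor(1742/2) = 871


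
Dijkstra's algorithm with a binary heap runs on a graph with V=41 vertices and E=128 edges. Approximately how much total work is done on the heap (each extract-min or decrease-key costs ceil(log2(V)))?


Dijkstra with a binary heap: each vertex is extracted once, each edge may relax once.
Each heap operation costs O(log V).
V + E = 41 + 128 = 169
ceil(log2(41)) = 6 (since 2^5 = 32 < 41 <= 64 = 2^6)
Total heap work = (V+E) * ceil(log2(V)) = 169 * 6 = 1014


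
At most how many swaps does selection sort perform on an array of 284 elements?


Each of the 283 passes places one element in its final position.
Pass 1: swap minimum into position 0
Pass 2: swap minimum of remaining into position 1
...
Pass 283: last two elements, one swap
Maximum swaps = 284 - 1 = 283


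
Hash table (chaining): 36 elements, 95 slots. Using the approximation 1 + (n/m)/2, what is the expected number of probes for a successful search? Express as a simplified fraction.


Computing expected probes:
alpha = 36/95
= 1 + alpha/2
= 1 + 36/(2*95)
= (2*95 + 36) / (2*95)
= 226/190 = 113/95


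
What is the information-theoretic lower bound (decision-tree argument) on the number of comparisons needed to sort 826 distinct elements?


A binary decision tree of height h has at most 2^h leaves and needs at least n! of them, so h >= ceil(log2(n!)).
826! is far too large to multiply out, so use Stirling's series:
  ln(n!) ~ n ln n - n + (1/2) ln(2 pi n) + 1/(12n)  (error below 1/(360 n^3), negligible here)
  ln(826) = 6.7165948
  n ln n = 826 * 6.7165948 = 5547.9073
  (1/2) ln(2 pi * 826) = (1/2) ln(5189.9111) = 4.2772
  1/(12*826) = 0.0001
  ln(826!) ~ 5547.9073 - 826 + 4.2772 + 0.0001 = 4726.1846
Convert to base 2: log2(826!) = 4726.1846 / ln 2 = 4726.1846 / 0.69314718 = 6818.4431
ceil(6818.4431) = 6819


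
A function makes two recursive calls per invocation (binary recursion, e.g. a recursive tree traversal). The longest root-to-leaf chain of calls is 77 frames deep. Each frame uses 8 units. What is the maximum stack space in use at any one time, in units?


Binary recursion: the two calls run one after the other, so only one root-to-leaf chain of frames is on the stack at a time.
Maximum depth (longest chain) = 77 frames
Each frame = 8 units
Max stack space = 77 * 8 = 616


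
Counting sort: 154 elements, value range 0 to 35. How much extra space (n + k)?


n = 154 (output array)
k = 36 (count array for 36 distinct values)
Extra space = 154 + 36 = 190


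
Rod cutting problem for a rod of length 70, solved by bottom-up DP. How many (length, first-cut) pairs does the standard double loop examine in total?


For each subproblem length i = 1..70, the inner loop considers i possible first cuts.
Total = 1 + 2 + ... + 70
= 70*(70+1)/2
= 70*71/2 = 2485


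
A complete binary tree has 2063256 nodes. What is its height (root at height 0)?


In a complete binary tree, level k holds nodes 2^k .. 2^(k+1)-1 (1-indexed).
Height = floor(log2(n)) = floor(log2(2063256)) = 20
Check: 2^20 = 1048576 <= 2063256 < 2097152 = 2^21


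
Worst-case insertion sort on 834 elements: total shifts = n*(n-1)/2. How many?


Sum of shifts = 1 + 2 + 3 + ... + 833
= 834 * 833 / 2
= 694722 / 2
= 347361


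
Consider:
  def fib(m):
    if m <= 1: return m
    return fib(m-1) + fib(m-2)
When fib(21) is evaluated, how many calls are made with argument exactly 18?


Let N(m) = number of times fib(m) is called while evaluating fib(21).
N(21) = 1 (the initial call).
N(20) = 1 (only fib(21) calls it).
For 1 <= m <= 19: fib(m) is called by fib(m+1) and fib(m+2), so
  N(m) = N(m+1) + N(m+2).
fib(0) is called only by fib(2), so N(0) = N(2).
Walk down from m=21:
  N(21)=1, N(20)=1, N(19)=2, N(18)=3
N(18) = 3


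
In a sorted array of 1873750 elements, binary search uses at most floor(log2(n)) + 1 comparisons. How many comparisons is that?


Halving sequence: 1873750 -> 936875 -> 468437 -> 234218 -> 117109 -> 58554 -> 29277 -> 14638 -> 7319 -> 3659 -> 1829 -> 914 -> 457 -> 228 -> 114 -> 57 -> 28 -> 14 -> 7 -> 3 -> 1
Number of halvings = 20
Max comparisons = 20 + 1 = 21


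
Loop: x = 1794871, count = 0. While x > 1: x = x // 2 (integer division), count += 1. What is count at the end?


The variable x halves each step:
x = 1794871 -> 897435 -> 448717 -> 224358 -> 112179 -> 56089 -> 28044 -> 14022 -> 7011 -> 3505 -> 1752 -> 876 -> 438 -> 219 -> 109 -> 54 -> 27 -> 13 -> 6 -> 3 -> 1
Number of halvings = floor(log2(1794871)) = 20


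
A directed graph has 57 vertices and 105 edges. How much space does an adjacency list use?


Adjacency list: one list head per vertex + one entry per edge
Vertex heads: 57
Edge entries: 105
Total = 57 + 105 = 162


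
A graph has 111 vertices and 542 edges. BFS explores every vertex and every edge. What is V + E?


A full BFS traversal dequeues each vertex once and examines each edge once.
Vertex visits: 111
Edge visits: 542
V + E = 111 + 542 = 653


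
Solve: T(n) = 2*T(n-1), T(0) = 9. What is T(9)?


Unrolling:
T(9) = 2*T(8) = 2^2*T(7) = ... = 2^9*T(0)
= 2^9 * 9
= 512 * 9 = 4608


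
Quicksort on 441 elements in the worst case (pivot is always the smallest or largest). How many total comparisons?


In the worst case, each partition step picks the worst pivot:
  Partition 1: 440 comparisons (n-1 elements to compare)
  Partition 2: 439 comparisons
  Partition 3: 438 comparisons
  Partition 4: 437 comparisons
  Partition 5: 436 comparisons
  ...
  Last partition: 0 comparisons
Total = (n-1) + (n-2) + ... + 1 + 0 = n*(n-1)/2
= 441*440/2 = 97020


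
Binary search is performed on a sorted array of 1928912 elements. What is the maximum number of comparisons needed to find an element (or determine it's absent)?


Binary search halves the search space each comparison:
  Step 1: search space = 1928912 -> 964456
  Step 2: search space = 964456 -> 482228
  Step 3: search space = 482228 -> 241114
  Step 4: search space = 241114 -> 120557
  Step 5: search space = 120557 -> 60278
  Step 6: search space = 60278 -> 30139
  Step 7: search space = 30139 -> 15069
  Step 8: search space = 15069 -> 7534
  Step 9: search space = 7534 -> 3767
  Step 10: search space = 3767 -> 1883
  Step 11: search space = 1883 -> 941
  Step 12: search space = 941 -> 470
  Step 13: search space = 470 -> 235
  Step 14: search space = 235 -> 117
  Step 15: search space = 117 -> 58
  Step 16: search space = 58 -> 29
  Step 17: search space = 29 -> 14
  Step 18: search space = 14 -> 7
  Step 19: search space = 7 -> 3
  Step 20: search space = 3 -> 1
  Step 21: search space = 1 (final check)
Maximum comparisons = floor(log2(1928912)) + 1 = 20 + 1 = 21


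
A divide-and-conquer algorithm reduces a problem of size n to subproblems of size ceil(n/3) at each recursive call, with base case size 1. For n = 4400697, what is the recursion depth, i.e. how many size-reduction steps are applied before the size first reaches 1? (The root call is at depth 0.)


Each step divides the size by 3 (rounding up); after k steps the size is ceil(n/3^k), which equals 1 exactly when 3^k >= n.
So the depth is the smallest k with 3^k >= 4400697, i.e. ceil(log_3(4400697)).
3^13 = 1594323 < 4400697 <= 4782969 = 3^14
Recursion depth = 14


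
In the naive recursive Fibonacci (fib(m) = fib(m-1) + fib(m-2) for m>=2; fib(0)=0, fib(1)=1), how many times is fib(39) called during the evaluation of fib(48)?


Let N(m) = number of times fib(m) is called while evaluating fib(48).
N(48) = 1 (the initial call).
N(47) = 1 (only fib(48) calls it).
For 1 <= m <= 46: fib(m) is called by fib(m+1) and fib(m+2), so
  N(m) = N(m+1) + N(m+2).
fib(0) is called only by fib(2), so N(0) = N(2).
Walk down from m=48:
  N(48)=1, N(47)=1, N(46)=2, N(45)=3, N(44)=5, N(43)=8, N(42)=13, N(41)=21, N(40)=34, N(39)=55
N(39) = 55


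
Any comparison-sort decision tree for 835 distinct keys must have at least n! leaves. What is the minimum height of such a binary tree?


A binary decision tree of height h has at most 2^h leaves and needs at least n! of them, so h >= ceil(log2(n!)).
835! is far too large to multiply out, so use Stirling's series:
  ln(n!) ~ n ln n - n + (1/2) ln(2 pi n) + 1/(12n)  (error below 1/(360 n^3), negligible here)
  ln(835) = 6.7274317
  n ln n = 835 * 6.7274317 = 5617.4055
  (1/2) ln(2 pi * 835) = (1/2) ln(5246.4597) = 4.2827
  1/(12*835) = 0.0001
  ln(835!) ~ 5617.4055 - 835 + 4.2827 + 0.0001 = 4786.6883
Convert to base 2: log2(835!) = 4786.6883 / ln 2 = 4786.6883 / 0.69314718 = 6905.7315
ceil(6905.7315) = 6906


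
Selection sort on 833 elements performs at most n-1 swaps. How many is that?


Each of the 832 passes places one element in its final position.
Pass 1: swap minimum into position 0
Pass 2: swap minimum of remaining into position 1
...
Pass 832: last two elements, one swap
Maximum swaps = 833 - 1 = 832


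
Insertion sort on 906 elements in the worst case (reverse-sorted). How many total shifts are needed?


In the worst case (reverse-sorted), each element shifts past all previous:
  Element 1: 1 shifts
  Element 2: 2 shifts
  Element 3: 3 shifts
  Element 4: 4 shifts
  Element 5: 5 shifts
  ...
  Element 905: 905 shifts
Total = 1 + 2 + ... + 905
= 906*(906-1)/2 = 409965


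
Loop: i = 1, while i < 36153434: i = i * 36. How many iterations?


i multiplies by 36 each step:
i = 1 -> 36 -> 1296 -> 46656 -> 1679616 -> 60466176 (stop)
Iterations = ceil(log_36(36153434)) = 5


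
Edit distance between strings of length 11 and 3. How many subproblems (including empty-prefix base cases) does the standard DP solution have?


The table includes base cases (empty prefixes).
Rows: (m+1) = 12
Columns: (n+1) = 4
Total = 12 * 4 = 48


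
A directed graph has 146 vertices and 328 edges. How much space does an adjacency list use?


Adjacency list: one list head per vertex + one entry per edge
Vertex heads: 146
Edge entries: 328
Total = 146 + 328 = 474


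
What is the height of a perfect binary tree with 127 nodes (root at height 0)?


A perfect binary tree with 127 nodes:
  127 = 2^7 - 1
  Levels: 0, 1, ..., 6
  Height = 6


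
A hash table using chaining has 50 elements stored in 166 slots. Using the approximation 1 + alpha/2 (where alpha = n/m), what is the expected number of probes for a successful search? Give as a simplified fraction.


Load factor alpha = n/m = 50/166
Expected probes = 1 + alpha/2 = 1 + 50/(2*166)
= 1 + 50/332
= 332/332 + 50/332
= 382/332
Simplify: 191/166


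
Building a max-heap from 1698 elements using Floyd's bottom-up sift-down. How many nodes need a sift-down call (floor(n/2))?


In a heap of 1698 elements (0-indexed array):
  Last element index: 1697
  Parent of last element: floor((1697 - 1) / 2) = 848
  Internal nodes: indices 0 to 848
  Count = floor(1698/2) = 849


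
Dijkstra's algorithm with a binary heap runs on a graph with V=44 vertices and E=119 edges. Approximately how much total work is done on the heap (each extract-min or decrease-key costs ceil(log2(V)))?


Dijkstra with a binary heap: each vertex is extracted once, each edge may relax once.
Each heap operation costs O(log V).
V + E = 44 + 119 = 163
ceil(log2(44)) = 6 (since 2^5 = 32 < 44 <= 64 = 2^6)
Total heap work = (V+E) * ceil(log2(V)) = 163 * 6 = 978


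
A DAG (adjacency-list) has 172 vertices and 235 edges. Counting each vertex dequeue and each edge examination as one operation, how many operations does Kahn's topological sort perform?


V = 172 (vertex processing)
E = 235 (edge processing)
V + E = 172 + 235 = 407


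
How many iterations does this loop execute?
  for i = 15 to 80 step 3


The loop variable i takes values starting at 15 and increments by 3 each iteration.
Sequence: i = 15, 18, 21, 24, 27, 30, 33, 36, 39, ...
The upper bound 80 is inclusive, so the count is floor((last - first) / step) + 1:
floor((80 - 15) / 3) + 1 = floor(65/3) + 1 = 21 + 1 = 22


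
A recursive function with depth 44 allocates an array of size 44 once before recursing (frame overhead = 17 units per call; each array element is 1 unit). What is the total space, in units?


Array allocation: 44 units (allocated once)
Stack frames: 44 deep * 17 per frame = 748 units
Total = 44 + 748 = 792


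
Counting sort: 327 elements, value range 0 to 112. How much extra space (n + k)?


n = 327 (output array)
k = 113 (count array for 113 distinct values)
Extra space = 327 + 113 = 440


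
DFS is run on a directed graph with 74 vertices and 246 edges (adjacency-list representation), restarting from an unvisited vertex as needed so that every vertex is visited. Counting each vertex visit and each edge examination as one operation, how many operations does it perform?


A full DFS traversal processes each vertex exactly once (push/pop on stack).
Each directed edge is examined once.
V = 74, E = 246
V + E = 320


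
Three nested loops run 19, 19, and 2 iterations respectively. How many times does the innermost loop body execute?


Loop 1 (outermost): 19 iterations
Loop 2 (middle): 19 iterations per outer
Loop 3 (innermost): 2 iterations per middle
Total = 19 * 19 * 2 = 722


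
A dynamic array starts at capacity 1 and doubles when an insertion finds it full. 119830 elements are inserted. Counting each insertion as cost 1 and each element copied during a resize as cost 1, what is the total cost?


n = 119830
Insertion costs: 119830
Resizes copy 1, 2, 4, ... up to the largest power of 2 that is <= n-1 = 119829, i.e. 65536.
Copy costs = 1 + 2 + 4 + 8 + 16 + 32 + 64 + 128 + 256 + 512 + 1024 + 2048 + 4096 + 8192 + 16384 + 32768 + 65536 = 131071
Total = 119830 + 131071 = 250901


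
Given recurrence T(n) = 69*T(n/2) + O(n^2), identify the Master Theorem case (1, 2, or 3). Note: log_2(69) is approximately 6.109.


Master Theorem parameters: a=69, b=2, c=2
log_b(a) = 6.109
Compare b^c with a: 2^2 = 4 < 69, so c < log_b(a).
Comparing c=2 vs log_b(a)=6.109:
2 < 6.109 => Case 1
Result: T(n) = O(n^(log_2 69)) ~ O(n^6.109)
Master Theorem case = 1


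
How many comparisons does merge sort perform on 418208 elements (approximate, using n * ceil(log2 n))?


Recursion depth: ceil(log2(418208)) = 19
Each recursion level merges n = 418208 elements
Total = 418208 * 19 = 7945952


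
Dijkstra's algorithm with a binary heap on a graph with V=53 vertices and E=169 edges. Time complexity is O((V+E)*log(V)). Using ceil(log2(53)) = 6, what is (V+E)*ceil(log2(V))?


Dijkstra with a binary heap: each vertex is extracted once, each edge may relax once.
Each heap operation costs O(log V).
V + E = 53 + 169 = 222
ceil(log2(53)) = 6 (since 2^5 = 32 < 53 <= 64 = 2^6)
Total heap work = (V+E) * ceil(log2(V)) = 222 * 6 = 1332


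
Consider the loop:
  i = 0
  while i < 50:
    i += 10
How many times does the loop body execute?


Starting at i = 0, each iteration adds 10.
Iterations until i >= 50:
  Iteration 1: i = 0 -> i = 10
  Iteration 2: i = 10 -> i = 20
  Iteration 3: i = 20 -> i = 30
  Iteration 4: i = 30 -> i = 40
  Iteration 5: i = 40 -> i = 50
Total iterations = ceil(50/10) = 5


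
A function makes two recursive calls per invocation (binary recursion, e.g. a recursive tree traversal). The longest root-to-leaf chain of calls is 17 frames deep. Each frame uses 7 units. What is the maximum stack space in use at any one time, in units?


Binary recursion: the two calls run one after the other, so only one root-to-leaf chain of frames is on the stack at a time.
Maximum depth (longest chain) = 17 frames
Each frame = 7 units
Max stack space = 17 * 7 = 119


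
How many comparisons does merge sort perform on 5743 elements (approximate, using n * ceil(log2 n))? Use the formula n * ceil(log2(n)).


Recursion depth: ceil(log2(5743)) = 13
Each recursion level merges n = 5743 elements
Total = 5743 * 13 = 74659


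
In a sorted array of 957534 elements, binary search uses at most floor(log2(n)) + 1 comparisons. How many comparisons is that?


Halving sequence: 957534 -> 478767 -> 239383 -> 119691 -> 59845 -> 29922 -> 14961 -> 7480 -> 3740 -> 1870 -> 935 -> 467 -> 233 -> 116 -> 58 -> 29 -> 14 -> 7 -> 3 -> 1
Number of halvings = 19
Max comparisons = 19 + 1 = 20


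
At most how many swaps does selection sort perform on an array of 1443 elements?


Each of the 1442 passes places one element in its final position.
Pass 1: swap minimum into position 0
Pass 2: swap minimum of remaining into position 1
...
Pass 1442: last two elements, one swap
Maximum swaps = 1443 - 1 = 1442


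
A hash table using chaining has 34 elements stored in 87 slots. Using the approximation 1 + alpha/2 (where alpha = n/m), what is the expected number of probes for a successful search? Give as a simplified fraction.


Load factor alpha = n/m = 34/87
Expected probes = 1 + alpha/2 = 1 + 34/(2*87)
= 1 + 34/174
= 174/174 + 34/174
= 208/174
Simplify: 104/87
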